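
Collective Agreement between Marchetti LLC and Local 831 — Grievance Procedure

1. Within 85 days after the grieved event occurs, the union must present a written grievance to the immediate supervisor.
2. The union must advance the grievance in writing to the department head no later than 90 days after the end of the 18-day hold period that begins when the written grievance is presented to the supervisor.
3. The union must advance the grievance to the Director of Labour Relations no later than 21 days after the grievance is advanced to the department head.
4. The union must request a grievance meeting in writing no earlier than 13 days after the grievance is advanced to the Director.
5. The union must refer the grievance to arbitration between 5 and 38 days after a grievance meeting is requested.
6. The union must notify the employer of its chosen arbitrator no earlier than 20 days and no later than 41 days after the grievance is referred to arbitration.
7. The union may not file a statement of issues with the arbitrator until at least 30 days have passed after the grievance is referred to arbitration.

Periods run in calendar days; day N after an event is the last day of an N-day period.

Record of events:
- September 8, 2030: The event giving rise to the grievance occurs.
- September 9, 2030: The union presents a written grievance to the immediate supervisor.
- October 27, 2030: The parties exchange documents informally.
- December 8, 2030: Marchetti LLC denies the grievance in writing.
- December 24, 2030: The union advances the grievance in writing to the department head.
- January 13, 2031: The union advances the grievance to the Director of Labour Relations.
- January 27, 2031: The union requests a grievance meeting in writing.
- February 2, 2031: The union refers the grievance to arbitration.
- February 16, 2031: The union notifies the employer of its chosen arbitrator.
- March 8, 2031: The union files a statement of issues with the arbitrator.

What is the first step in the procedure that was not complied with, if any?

Step 6

Step 1: 85 days after September 8, 2030 (when the grieved event occurs) is December 2, 2030; completed September 9, 2030, before the deadline.
Step 2: 90 days after September 27, 2030 (end of the 18-day hold period, which began when the written grievance is presented to the supervisor on September 9, 2030) is December 26, 2030; done December 24, 2030 — timely.
Step 3: 21 days after December 24, 2030 (when the grievance is advanced to the department head) is January 14, 2031; January 13, 2031 is within that limit.
Step 4: the earliest permitted date is 13 days after January 13, 2031 (when the grievance is advanced to the Director), i.e. January 26, 2031; done January 27, 2031, after the minimum wait.
Step 5: the window is 5–38 days after January 27, 2031 (when a grievance meeting is requested), so February 1, 2031 through March 6, 2031; February 2, 2031 falls inside that range.
Step 6: the window is 20–41 days after February 2, 2031 (when the grievance is referred to arbitration), so February 22, 2031 through March 15, 2031; February 16, 2031 is 6 days too early.
The procedure was therefore not followed at step 6.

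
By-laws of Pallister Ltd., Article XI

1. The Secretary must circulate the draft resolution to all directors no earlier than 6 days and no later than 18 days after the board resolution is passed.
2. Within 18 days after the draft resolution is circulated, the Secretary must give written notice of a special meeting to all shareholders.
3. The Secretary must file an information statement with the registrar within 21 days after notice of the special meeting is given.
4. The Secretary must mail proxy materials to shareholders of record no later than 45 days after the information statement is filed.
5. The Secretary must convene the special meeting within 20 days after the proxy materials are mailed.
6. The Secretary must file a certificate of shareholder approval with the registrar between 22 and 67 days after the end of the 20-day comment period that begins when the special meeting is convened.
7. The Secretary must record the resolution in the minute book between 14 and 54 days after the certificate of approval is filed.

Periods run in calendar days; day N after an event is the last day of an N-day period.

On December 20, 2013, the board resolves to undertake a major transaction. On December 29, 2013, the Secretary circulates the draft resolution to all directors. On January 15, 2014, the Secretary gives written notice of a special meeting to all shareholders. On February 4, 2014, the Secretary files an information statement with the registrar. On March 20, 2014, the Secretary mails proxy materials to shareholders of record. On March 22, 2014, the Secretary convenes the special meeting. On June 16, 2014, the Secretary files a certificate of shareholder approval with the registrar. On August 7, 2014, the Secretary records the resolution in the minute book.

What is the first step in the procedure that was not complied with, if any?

Step 1 — 6 and 18 days from December 20, 2013 (when the board resolution is passed) are December 26, 2013 and January 7, 2014 respectively; done December 29, 2013 — within the window.
Step 2 — counting 18 days from December 29, 2013 (when the draft resolution is circulated) gives a deadline of January 16, 2014; January 15, 2014 is within that limit.
Step 3 — counting 21 days from January 15, 2014 (when notice of the special meeting is given) gives a deadline of February 5, 2014; completed February 4, 2014, before the deadline.
Step 4 — counting 45 days from February 4, 2014 (when the information statement is filed) gives a deadline of March 21, 2014; done March 20, 2014 — timely.
Step 5 — counting 20 days from March 20, 2014 (when the proxy materials are mailed) gives a deadline of April 9, 2014; March 22, 2014 is within that limit.
Step 6 — 22 and 67 days from April 11, 2014 (end of the 20-day comment period, which began when the special meeting is convened on March 22, 2014) are May 3, 2014 and June 17, 2014 respectively; done June 16, 2014, which is between those dates.
Step 7 — 14 and 54 days from June 16, 2014 (when the certificate of approval is filed) are June 30, 2014 and August 9, 2014 respectively; done August 7, 2014 — within the window.

None — every step was satisfied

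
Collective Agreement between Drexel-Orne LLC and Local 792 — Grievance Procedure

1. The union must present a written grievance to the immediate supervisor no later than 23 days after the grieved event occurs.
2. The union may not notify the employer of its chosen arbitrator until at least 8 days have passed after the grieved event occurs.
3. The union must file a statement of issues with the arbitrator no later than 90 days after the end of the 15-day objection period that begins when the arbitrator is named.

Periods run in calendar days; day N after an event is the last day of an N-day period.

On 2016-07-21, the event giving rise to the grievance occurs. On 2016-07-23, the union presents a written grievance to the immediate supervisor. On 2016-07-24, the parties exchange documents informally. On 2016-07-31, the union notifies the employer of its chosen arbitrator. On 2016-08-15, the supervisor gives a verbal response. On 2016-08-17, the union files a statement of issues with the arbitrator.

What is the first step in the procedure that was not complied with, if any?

Step 1: 23 days after 2016-07-21 (when the grieved event occurs) is 2016-08-13; done 2016-07-23 — timely.
Step 2: the earliest permitted date is 8 days after 2016-07-21 (when the grieved event occurs), i.e. 2016-07-29; done 2016-07-31, after the minimum wait.
Step 3: 90 days after 2016-08-15 (end of the 15-day objection period, which began when the arbitrator is named on 2016-07-31) is 2016-11-13; 2016-08-17 is within that limit.

None — every step was satisfied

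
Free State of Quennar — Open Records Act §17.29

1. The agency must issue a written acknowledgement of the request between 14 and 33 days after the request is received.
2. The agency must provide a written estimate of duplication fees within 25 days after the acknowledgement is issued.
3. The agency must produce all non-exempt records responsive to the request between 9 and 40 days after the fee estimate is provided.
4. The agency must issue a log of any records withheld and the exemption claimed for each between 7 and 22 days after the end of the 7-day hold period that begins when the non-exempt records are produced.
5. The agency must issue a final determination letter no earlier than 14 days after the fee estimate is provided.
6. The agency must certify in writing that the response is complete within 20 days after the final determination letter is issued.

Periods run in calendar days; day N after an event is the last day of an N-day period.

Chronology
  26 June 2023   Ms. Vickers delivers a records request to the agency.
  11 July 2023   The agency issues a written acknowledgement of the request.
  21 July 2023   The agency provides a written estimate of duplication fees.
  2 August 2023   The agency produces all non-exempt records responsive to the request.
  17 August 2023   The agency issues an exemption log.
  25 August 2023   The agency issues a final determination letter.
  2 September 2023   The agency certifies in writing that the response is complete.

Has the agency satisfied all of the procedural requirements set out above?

(1) the permitted window runs from 26 June 2023 + 14 = 10 July 2023 to 26 June 2023 + 33 = 29 July 2023; done 11 July 2023 — within the window.
(2) due by 11 July 2023 + 25 days = 5 August 2023; done 21 July 2023 — timely.
(3) the permitted window runs from 21 July 2023 + 9 = 30 July 2023 to 21 July 2023 + 40 = 30 August 2023; done 2 August 2023 — within the window.
(4) the permitted window runs from 9 August 2023 + 7 = 16 August 2023 to 9 August 2023 + 22 = 31 August 2023; done 17 August 2023 — within the window.
(5) permitted from 21 July 2023 + 14 days = 4 August 2023 onward; done 25 August 2023 — permitted.
(6) due by 25 August 2023 + 20 days = 14 September 2023; done 2 September 2023 — timely.

Yes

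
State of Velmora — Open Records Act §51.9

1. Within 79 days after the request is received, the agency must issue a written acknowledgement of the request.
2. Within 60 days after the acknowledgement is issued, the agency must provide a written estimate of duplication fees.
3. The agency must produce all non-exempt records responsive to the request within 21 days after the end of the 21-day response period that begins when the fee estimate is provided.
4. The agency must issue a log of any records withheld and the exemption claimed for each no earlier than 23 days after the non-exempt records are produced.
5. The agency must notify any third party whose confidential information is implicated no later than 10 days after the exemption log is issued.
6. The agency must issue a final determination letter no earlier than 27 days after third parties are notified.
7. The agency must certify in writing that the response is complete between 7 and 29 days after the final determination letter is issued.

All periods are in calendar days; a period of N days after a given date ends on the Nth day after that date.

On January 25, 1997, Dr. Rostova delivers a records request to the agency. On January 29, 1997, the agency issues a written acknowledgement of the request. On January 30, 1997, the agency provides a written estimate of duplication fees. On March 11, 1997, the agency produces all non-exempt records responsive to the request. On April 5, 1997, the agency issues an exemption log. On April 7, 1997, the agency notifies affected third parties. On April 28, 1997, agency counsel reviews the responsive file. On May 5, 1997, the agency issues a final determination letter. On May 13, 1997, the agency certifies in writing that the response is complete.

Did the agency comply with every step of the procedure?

Yes

(1) due by January 25, 1997 + 79 days = April 14, 1997; done January 29, 1997 — timely.
(2) due by January 29, 1997 + 60 days = March 30, 1997; completed January 30, 1997, before the deadline.
(3) due by February 20, 1997 + 21 days = March 13, 1997; completed March 11, 1997, before the deadline.
(4) permitted from March 11, 1997 + 23 days = April 3, 1997 onward; done April 5, 1997, after the minimum wait.
(5) due by April 5, 1997 + 10 days = April 15, 1997; April 7, 1997 is within that limit.
(6) permitted from April 7, 1997 + 27 days = May 4, 1997 onward; May 5, 1997 is on or after that date.
(7) the permitted window runs from May 5, 1997 + 7 = May 12, 1997 to May 5, 1997 + 29 = June 3, 1997; May 13, 1997 falls inside that range.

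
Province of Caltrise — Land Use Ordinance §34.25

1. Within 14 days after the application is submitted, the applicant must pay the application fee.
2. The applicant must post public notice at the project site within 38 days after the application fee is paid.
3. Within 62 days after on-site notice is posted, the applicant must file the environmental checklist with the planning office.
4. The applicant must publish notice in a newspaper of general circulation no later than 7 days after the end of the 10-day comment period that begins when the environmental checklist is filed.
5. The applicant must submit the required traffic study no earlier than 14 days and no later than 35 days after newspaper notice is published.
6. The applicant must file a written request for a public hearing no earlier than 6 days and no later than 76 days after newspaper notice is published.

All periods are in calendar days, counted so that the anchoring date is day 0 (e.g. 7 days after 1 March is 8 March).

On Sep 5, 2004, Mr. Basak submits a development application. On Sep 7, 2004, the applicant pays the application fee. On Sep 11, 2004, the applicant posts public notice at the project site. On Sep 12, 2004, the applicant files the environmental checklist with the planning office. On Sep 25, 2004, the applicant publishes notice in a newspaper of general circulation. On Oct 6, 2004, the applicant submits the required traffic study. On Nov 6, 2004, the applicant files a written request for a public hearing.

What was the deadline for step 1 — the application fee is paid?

Sep 19, 2004

Step 1 runs from Sep 5, 2004, when the application is submitted. 14 days after Sep 5, 2004 is Sep 19, 2004.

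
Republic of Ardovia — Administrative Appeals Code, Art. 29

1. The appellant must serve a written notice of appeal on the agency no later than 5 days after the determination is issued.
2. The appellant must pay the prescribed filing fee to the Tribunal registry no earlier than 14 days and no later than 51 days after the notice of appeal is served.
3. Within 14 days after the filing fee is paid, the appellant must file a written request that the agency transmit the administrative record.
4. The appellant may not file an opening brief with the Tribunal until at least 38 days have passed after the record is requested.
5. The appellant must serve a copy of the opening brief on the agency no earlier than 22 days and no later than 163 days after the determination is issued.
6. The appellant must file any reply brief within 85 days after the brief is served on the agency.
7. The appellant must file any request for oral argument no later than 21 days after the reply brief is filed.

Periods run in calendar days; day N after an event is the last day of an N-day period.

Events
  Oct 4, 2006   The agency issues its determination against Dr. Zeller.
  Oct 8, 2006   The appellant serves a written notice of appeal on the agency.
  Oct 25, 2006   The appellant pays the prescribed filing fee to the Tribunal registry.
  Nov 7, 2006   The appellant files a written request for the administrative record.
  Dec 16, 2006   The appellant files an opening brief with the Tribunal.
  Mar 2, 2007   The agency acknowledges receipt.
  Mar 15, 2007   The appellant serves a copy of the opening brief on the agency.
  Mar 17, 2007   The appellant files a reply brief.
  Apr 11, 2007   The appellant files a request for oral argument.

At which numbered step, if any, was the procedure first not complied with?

Step 7

Step 1: 5 days after Oct 4, 2006 (when the determination is issued) is Oct 9, 2006; completed Oct 8, 2006, before the deadline.
Step 2: the window is 14–51 days after Oct 8, 2006 (when the notice of appeal is served), so Oct 22, 2006 through Nov 28, 2006; Oct 25, 2006 falls inside that range.
Step 3: 14 days after Oct 25, 2006 (when the filing fee is paid) is Nov 8, 2006; Nov 7, 2006 is within that limit.
Step 4: the earliest permitted date is 38 days after Nov 7, 2006 (when the record is requested), i.e. Dec 15, 2006; done Dec 16, 2006, after the minimum wait.
Step 5: the window is 22–163 days after Oct 4, 2006 (when the determination is issued), so Oct 26, 2006 through Mar 16, 2007; Mar 15, 2007 falls inside that range.
Step 6: 85 days after Mar 15, 2007 (when the brief is served on the agency) is Jun 8, 2007; completed Mar 17, 2007, before the deadline.
Step 7: 21 days after Mar 17, 2007 (when the reply brief is filed) is Apr 7, 2007; done Apr 11, 2007 — 4 days late.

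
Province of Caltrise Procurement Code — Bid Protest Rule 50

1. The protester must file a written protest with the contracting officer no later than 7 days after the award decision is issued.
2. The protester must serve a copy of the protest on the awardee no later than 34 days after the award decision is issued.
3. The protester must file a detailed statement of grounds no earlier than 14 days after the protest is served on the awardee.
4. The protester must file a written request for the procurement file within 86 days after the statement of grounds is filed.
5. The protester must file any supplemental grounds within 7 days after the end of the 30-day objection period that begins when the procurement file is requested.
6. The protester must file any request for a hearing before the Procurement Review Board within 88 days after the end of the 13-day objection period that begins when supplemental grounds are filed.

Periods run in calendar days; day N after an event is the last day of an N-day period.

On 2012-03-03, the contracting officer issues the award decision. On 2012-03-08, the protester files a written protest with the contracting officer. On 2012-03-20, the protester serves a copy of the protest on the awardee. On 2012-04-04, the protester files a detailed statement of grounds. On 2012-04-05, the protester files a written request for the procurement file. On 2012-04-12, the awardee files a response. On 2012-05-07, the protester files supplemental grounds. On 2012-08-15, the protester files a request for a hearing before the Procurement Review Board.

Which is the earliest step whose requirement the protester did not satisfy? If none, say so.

None — every step was satisfied

Step 1: 7 days after 2012-03-03 (when the award decision is issued) is 2012-03-10; 2012-03-08 is within that limit.
Step 2: 34 days after 2012-03-03 (when the award decision is issued) is 2012-04-06; completed 2012-03-20, before the deadline.
Step 3: the earliest permitted date is 14 days after 2012-03-20 (when the protest is served on the awardee), i.e. 2012-04-03; done 2012-04-04, after the minimum wait.
Step 4: 86 days after 2012-04-04 (when the statement of grounds is filed) is 2012-06-29; done 2012-04-05 — timely.
Step 5: 7 days after 2012-05-05 (end of the 30-day objection period, which began when the procurement file is requested on 2012-04-05) is 2012-05-12; done 2012-05-07 — timely.
Step 6: 88 days after 2012-05-20 (end of the 13-day objection period, which began when supplemental grounds are filed on 2012-05-07) is 2012-08-16; done 2012-08-15 — timely.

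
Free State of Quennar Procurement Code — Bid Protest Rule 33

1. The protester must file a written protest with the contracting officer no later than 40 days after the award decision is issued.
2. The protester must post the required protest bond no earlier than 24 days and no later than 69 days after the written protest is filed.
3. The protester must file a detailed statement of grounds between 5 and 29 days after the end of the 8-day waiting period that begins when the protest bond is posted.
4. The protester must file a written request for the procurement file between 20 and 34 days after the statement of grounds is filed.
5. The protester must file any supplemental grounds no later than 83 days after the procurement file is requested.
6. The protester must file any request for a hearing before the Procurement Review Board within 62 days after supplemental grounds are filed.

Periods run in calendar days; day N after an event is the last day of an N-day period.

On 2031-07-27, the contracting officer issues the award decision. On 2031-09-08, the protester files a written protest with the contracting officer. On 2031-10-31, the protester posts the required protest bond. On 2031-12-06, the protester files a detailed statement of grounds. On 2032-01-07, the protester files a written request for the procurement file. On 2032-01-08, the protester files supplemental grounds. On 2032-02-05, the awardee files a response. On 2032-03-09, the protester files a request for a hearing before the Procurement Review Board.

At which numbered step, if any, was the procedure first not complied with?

Step 1

(1) due by 2031-07-27 + 40 days = 2031-09-05; not done until 2031-09-08, 3 days after the deadline.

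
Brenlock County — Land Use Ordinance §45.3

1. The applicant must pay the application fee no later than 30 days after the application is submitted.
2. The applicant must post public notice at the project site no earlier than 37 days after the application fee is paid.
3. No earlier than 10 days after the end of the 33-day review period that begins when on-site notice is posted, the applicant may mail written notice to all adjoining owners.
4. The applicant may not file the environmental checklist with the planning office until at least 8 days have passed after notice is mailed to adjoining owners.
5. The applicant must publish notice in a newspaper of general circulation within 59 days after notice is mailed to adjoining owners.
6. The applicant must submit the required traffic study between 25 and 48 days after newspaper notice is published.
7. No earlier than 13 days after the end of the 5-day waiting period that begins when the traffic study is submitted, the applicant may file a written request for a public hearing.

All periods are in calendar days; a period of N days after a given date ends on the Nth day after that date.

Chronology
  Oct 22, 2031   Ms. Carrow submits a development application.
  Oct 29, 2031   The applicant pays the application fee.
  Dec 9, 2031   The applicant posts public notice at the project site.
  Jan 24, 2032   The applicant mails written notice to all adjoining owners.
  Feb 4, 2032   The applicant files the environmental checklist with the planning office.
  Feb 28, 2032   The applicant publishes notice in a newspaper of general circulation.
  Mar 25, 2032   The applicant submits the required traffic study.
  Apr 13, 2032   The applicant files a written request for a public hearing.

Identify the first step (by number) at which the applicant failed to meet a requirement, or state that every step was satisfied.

Step 1 — counting 30 days from Oct 22, 2031 (when the application is submitted) gives a deadline of Nov 21, 2031; Oct 29, 2031 is within that limit.
Step 2 — must wait 37 days from Oct 29, 2031 (when the application fee is paid), so not before Dec 5, 2031; done Dec 9, 2031 — permitted.
Step 3 — must wait 10 days from Jan 11, 2032 (end of the 33-day review period, which began when on-site notice is posted on Dec 9, 2031), so not before Jan 21, 2032; Jan 24, 2032 is on or after that date.
Step 4 — must wait 8 days from Jan 24, 2032 (when notice is mailed to adjoining owners), so not before Feb 1, 2032; done Feb 4, 2032 — permitted.
Step 5 — counting 59 days from Jan 24, 2032 (when notice is mailed to adjoining owners) gives a deadline of Mar 23, 2032; Feb 28, 2032 is within that limit.
Step 6 — 25 and 48 days from Feb 28, 2032 (when newspaper notice is published) are Mar 24, 2032 and Apr 16, 2032 respectively; done Mar 25, 2032, which is between those dates.
Step 7 — must wait 13 days from Mar 30, 2032 (end of the 5-day waiting period, which began when the traffic study is submitted on Mar 25, 2032), so not before Apr 12, 2032; Apr 13, 2032 is on or after that date.

None — every step was satisfied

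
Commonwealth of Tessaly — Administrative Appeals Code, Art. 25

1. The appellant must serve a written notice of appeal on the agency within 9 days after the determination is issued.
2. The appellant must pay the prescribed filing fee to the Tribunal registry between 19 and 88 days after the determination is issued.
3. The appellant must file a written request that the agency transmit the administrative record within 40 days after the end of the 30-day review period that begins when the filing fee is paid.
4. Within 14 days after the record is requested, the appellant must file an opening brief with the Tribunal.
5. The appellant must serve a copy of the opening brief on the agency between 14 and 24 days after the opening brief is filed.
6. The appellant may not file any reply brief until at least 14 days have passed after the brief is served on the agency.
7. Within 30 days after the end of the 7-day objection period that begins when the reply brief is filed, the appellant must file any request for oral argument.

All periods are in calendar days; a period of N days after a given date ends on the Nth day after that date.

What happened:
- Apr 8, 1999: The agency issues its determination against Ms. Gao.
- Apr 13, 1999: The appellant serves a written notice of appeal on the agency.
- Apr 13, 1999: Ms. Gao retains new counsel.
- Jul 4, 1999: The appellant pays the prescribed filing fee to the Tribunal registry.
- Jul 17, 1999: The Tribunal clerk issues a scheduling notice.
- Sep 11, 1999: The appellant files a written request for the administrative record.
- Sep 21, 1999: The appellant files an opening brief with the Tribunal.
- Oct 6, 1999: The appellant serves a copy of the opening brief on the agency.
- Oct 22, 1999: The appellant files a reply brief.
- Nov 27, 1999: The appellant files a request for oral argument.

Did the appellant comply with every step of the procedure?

Yes

Step 1 — counting 9 days from Apr 8, 1999 (when the determination is issued) gives a deadline of Apr 17, 1999; completed Apr 13, 1999, before the deadline.
Step 2 — 19 and 88 days from Apr 8, 1999 (when the determination is issued) are Apr 27, 1999 and Jul 5, 1999 respectively; done Jul 4, 1999 — within the window.
Step 3 — counting 40 days from Aug 3, 1999 (end of the 30-day review period, which began when the filing fee is paid on Jul 4, 1999) gives a deadline of Sep 12, 1999; done Sep 11, 1999 — timely.
Step 4 — counting 14 days from Sep 11, 1999 (when the record is requested) gives a deadline of Sep 25, 1999; done Sep 21, 1999 — timely.
Step 5 — 14 and 24 days from Sep 21, 1999 (when the opening brief is filed) are Oct 5, 1999 and Oct 15, 1999 respectively; done Oct 6, 1999 — within the window.
Step 6 — must wait 14 days from Oct 6, 1999 (when the brief is served on the agency), so not before Oct 20, 1999; done Oct 22, 1999, after the minimum wait.
Step 7 — counting 30 days from Oct 29, 1999 (end of the 7-day objection period, which began when the reply brief is filed on Oct 22, 1999) gives a deadline of Nov 28, 1999; completed Nov 27, 1999, before the deadline.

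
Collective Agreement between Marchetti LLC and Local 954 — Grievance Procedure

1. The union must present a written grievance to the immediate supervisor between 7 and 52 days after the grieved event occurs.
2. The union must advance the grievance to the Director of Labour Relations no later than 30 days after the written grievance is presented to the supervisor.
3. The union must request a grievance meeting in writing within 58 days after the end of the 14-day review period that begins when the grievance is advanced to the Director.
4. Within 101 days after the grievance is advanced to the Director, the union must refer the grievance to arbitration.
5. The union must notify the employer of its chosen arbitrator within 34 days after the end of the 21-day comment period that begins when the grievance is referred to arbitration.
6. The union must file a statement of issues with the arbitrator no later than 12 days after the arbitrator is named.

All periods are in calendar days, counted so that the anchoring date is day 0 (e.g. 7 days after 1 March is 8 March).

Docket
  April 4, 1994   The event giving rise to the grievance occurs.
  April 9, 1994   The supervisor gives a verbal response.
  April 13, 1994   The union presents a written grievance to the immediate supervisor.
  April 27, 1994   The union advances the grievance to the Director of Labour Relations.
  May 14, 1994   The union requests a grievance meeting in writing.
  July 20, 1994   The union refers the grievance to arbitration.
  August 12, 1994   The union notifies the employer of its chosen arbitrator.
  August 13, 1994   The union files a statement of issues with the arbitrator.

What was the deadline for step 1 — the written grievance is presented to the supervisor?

May 26, 1994

Step 1 runs from April 4, 1994, when the grieved event occurs. The window is 7–52 days after April 4, 1994; it closes on May 26, 1994.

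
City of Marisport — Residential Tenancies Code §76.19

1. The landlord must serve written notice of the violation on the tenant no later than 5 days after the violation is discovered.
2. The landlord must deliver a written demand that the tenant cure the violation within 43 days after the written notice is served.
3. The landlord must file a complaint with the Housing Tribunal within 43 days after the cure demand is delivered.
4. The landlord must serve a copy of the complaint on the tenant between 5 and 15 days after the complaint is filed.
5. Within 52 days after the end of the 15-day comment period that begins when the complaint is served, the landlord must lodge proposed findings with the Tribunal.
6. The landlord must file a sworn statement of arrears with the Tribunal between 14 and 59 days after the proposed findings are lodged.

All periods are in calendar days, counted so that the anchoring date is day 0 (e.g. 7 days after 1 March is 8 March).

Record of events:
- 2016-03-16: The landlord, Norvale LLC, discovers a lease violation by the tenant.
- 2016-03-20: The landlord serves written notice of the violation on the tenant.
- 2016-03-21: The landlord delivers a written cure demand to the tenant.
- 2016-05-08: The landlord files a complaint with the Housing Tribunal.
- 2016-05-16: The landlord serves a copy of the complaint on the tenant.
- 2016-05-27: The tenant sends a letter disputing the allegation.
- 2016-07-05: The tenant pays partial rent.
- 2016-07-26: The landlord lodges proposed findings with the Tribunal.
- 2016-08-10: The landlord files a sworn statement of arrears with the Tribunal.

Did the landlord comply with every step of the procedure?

Step 1 — counting 5 days from 2016-03-16 (when the violation is discovered) gives a deadline of 2016-03-21; done 2016-03-20 — timely.
Step 2 — counting 43 days from 2016-03-20 (when the written notice is served) gives a deadline of 2016-05-02; done 2016-03-21 — timely.
Step 3 — counting 43 days from 2016-03-21 (when the cure demand is delivered) gives a deadline of 2016-05-03; done 2016-05-08 — 5 days late.

No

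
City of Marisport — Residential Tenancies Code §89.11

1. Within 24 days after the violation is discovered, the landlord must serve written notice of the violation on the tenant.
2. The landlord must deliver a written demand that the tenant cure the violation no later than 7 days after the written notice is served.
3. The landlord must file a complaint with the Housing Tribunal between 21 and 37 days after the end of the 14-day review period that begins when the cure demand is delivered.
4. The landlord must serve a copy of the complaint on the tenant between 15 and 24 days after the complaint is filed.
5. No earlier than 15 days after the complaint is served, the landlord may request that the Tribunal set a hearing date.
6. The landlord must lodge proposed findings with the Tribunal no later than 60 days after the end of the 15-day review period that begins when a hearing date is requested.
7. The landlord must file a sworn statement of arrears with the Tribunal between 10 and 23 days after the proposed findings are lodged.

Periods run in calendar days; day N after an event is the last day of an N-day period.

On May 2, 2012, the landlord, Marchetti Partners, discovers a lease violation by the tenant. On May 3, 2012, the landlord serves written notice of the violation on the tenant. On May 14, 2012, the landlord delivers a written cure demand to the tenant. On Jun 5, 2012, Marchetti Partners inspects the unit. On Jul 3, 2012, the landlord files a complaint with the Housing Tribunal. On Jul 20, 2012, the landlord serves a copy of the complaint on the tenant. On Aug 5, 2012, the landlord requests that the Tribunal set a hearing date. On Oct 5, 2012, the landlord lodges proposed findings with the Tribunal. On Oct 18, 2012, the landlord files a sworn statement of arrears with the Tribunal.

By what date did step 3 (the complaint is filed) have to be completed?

The cure demand is delivered on May 14, 2012; the 14-day review period therefore ends May 28, 2012, and step 3 runs from that date. The window is 21–37 days after May 28, 2012; it closes on Jul 4, 2012.

Jul 4, 2012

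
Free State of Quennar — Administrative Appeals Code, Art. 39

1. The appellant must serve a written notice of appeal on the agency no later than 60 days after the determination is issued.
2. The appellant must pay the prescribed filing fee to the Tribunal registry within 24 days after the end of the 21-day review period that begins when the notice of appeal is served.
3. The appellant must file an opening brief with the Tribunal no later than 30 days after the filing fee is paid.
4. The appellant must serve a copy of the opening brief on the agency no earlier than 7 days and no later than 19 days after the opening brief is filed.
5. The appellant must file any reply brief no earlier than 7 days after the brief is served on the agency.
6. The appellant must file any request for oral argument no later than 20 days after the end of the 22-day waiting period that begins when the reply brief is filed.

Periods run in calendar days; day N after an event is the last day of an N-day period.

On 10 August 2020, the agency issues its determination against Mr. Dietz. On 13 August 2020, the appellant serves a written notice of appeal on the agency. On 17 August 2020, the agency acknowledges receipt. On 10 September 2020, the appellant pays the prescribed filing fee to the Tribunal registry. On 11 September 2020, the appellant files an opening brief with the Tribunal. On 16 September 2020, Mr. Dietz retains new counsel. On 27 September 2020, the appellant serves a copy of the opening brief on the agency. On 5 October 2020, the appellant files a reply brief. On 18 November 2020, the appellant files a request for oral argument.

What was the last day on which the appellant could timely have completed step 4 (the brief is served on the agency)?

30 September 2020

Step 4 runs from 11 September 2020, when the opening brief is filed. The window is 7–19 days after 11 September 2020; it closes on 30 September 2020.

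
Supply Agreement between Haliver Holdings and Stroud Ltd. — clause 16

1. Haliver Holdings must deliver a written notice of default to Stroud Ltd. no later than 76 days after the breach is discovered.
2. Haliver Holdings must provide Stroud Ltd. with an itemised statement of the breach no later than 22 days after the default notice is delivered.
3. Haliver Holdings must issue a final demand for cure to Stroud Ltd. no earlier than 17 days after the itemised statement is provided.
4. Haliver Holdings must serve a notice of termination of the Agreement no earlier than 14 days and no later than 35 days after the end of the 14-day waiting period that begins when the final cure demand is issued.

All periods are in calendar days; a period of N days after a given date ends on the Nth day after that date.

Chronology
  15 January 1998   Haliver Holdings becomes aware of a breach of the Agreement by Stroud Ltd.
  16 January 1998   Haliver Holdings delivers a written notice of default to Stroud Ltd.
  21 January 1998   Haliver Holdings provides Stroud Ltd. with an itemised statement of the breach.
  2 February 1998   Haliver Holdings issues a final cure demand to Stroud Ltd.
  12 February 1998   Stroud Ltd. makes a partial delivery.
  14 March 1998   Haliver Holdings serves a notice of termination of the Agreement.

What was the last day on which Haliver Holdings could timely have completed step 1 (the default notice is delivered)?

1 April 1998

Step 1 runs from 15 January 1998, when the breach is discovered. 76 days after 15 January 1998 is 1 April 1998.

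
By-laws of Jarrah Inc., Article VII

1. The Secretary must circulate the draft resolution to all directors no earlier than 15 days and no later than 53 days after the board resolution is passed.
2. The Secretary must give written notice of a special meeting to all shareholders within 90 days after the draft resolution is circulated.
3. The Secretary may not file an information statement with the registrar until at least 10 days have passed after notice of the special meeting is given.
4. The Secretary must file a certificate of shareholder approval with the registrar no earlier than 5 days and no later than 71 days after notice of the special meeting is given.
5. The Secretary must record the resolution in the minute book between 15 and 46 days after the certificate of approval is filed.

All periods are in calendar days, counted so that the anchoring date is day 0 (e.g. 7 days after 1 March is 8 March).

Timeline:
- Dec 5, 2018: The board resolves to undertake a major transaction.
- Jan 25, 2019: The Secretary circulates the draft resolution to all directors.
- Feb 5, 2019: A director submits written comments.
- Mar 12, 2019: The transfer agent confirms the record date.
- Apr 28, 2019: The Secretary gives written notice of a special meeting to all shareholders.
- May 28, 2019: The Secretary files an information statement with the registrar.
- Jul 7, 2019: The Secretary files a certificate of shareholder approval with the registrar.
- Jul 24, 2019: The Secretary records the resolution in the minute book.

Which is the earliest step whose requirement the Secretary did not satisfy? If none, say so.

(1) the permitted window runs from Dec 5, 2018 + 15 = Dec 20, 2018 to Dec 5, 2018 + 53 = Jan 27, 2019; Jan 25, 2019 falls inside that range.
(2) due by Jan 25, 2019 + 90 days = Apr 25, 2019; not done until Apr 28, 2019, 3 days after the deadline.
That is the first point of non-compliance.

Step 2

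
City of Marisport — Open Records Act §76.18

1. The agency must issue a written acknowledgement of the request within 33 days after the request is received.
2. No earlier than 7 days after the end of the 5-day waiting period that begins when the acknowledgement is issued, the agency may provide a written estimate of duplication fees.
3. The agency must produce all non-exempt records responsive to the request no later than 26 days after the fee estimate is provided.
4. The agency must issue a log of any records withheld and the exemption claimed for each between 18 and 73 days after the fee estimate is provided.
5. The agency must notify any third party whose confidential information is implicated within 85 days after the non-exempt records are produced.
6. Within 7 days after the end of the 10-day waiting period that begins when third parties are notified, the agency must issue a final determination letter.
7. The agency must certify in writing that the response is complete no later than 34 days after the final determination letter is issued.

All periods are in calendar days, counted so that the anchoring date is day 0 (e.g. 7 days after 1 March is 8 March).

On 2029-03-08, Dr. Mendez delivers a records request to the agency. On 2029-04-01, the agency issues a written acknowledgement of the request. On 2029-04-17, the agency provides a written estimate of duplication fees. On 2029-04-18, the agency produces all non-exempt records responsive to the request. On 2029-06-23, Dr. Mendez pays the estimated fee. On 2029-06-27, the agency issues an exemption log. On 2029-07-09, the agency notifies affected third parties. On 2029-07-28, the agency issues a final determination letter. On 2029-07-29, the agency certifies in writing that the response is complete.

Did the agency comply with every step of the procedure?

(1) due by 2029-03-08 + 33 days = 2029-04-10; done 2029-04-01 — timely.
(2) permitted from 2029-04-06 + 7 days = 2029-04-13 onward; done 2029-04-17, after the minimum wait.
(3) due by 2029-04-17 + 26 days = 2029-05-13; 2029-04-18 is within that limit.
(4) the permitted window runs from 2029-04-17 + 18 = 2029-05-05 to 2029-04-17 + 73 = 2029-06-29; done 2029-06-27, which is between those dates.
(5) due by 2029-04-18 + 85 days = 2029-07-12; completed 2029-07-09, before the deadline.
(6) due by 2029-07-19 + 7 days = 2029-07-26; 2029-07-28 misses that deadline by 2 days.
No need to go further; step 6 was not satisfied.

No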